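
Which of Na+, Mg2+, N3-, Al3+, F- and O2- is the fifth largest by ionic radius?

All of these have 10 electrons (isoelectronic). With the same electron cloud, the ion with the most protons pulls it in tightest. Nuclear charges: Al3+ (Z=13), Mg2+ (Z=12), Na+ (Z=11), F- (Z=9), O2- (Z=8), N3- (Z=7). Highest Z is smallest.
That gives Al3+ < Mg2+ < Na+ < F- < O2- < N3-. From the largest end, number 5 is Mg2+.

Mg2+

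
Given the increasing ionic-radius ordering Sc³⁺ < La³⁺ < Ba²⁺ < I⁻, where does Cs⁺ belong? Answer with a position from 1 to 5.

Work out protons and electrons: Sc³⁺ has 18 e⁻ (Z=21), La³⁺ has 54 e⁻ (Z=57), Ba²⁺ has 54 e⁻ (Z=56), Cs⁺ has 54 e⁻ (Z=55), I⁻ has 54 e⁻ (Z=53). Sc³⁺ < La³⁺ (same group, period 4 vs 6); La³⁺ < Ba²⁺ (isoelectronic, higher Z=57 is smaller); Ba²⁺ < Cs⁺ (isoelectronic, higher Z=56 is smaller); Cs⁺ < I⁻ (isoelectronic, higher Z=55 is smaller).
Putting Cs⁺ in gives Sc³⁺ < La³⁺ < Ba²⁺ < Cs⁺ < I⁻; it lands at slot 4.

4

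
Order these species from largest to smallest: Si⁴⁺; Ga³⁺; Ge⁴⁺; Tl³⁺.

Tl³⁺ > Ga³⁺ > Ge⁴⁺ > Si⁴⁺

Electron counts and nuclear charges: Si⁴⁺ has 10 e⁻ (Z=14), Ge⁴⁺ has 28 e⁻ (Z=32), Ga³⁺ has 28 e⁻ (Z=31), Tl³⁺ has 78 e⁻ (Z=81). Si⁴⁺ < Ge⁴⁺ (same group, period 3 vs 4); Ge⁴⁺ < Ga³⁺ (isoelectronic, higher Z=32 is smaller); Ga³⁺ < Tl³⁺ (same group, 2 shells fewer).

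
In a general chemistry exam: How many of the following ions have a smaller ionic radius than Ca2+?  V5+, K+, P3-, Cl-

1

Each ion has 18 electrons. The ranking follows nuclear charge in reverse — greater Z gives a smaller radius. V5+ (Z=23), Ca2+ (Z=20), K+ (Z=19), Cl- (Z=17), P3- (Z=15).
Ordering all of them (including Ca2+) by radius gives V5+ < Ca2+ < K+ < Cl- < P3-. So 1 is smaller.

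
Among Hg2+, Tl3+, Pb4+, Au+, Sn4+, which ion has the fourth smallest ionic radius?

Hg2+

Work out protons and electrons: Sn4+: 46 e⁻, Z=50, Pb4+: 78 e⁻, Z=82, Tl3+: 78 e⁻, Z=81, Hg2+: 78 e⁻, Z=80, Au+: 78 e⁻, Z=79. Sn4+ < Pb4+ (same group, period 5 vs 6); Pb4+ < Tl3+ (both 78 e⁻, Z=82>81); Tl3+ < Hg2+ (isoelectronic, higher Z=81 is smaller); Hg2+ < Au+ (both 78 e⁻, Z=80>79).
That gives Sn4+ < Pb4+ < Tl3+ < Hg2+ < Au+. From the smallest end, number 4 is Hg2+.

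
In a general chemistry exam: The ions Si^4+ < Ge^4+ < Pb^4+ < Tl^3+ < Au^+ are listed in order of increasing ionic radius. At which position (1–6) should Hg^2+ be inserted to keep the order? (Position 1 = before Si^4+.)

5

Si^4+: 10 e⁻, Z=14, Ge^4+: 28 e⁻, Z=32, Pb^4+: 78 e⁻, Z=82, Tl^3+: 78 e⁻, Z=81, Hg^2+: 78 e⁻, Z=80, Au^+: 78 e⁻, Z=79. Si^4+ < Ge^4+ (same group, 1 shell fewer); Ge^4+ < Pb^4+ (same group, 2 shells fewer); Pb^4+ < Tl^3+ (isoelectronic, higher Z=82 is smaller); Tl^3+ < Hg^2+ (isoelectronic, higher Z=81 is smaller); Hg^2+ < Au^+ (isoelectronic, higher Z=80 is smaller).
The complete sequence is Si^4+ < Ge^4+ < Pb^4+ < Tl^3+ < Hg^2+ < Au^+. Hg^2+ sits at position 5.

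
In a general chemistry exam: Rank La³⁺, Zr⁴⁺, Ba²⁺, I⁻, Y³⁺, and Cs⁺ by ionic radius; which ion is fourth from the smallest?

Ba²⁺

First list Z and electron count for each: Zr⁴⁺ has 36 e⁻ (Z=40), Y³⁺ has 36 e⁻ (Z=39), La³⁺ has 54 e⁻ (Z=57), Ba²⁺ has 54 e⁻ (Z=56), Cs⁺ has 54 e⁻ (Z=55), I⁻ has 54 e⁻ (Z=53). Zr⁴⁺ < Y³⁺ (both 36 e⁻, Z=40>39); Y³⁺ < La³⁺ (same group, 1 shell fewer); La³⁺ < Ba²⁺ (isoelectronic, higher Z=57 is smaller); Ba²⁺ < Cs⁺ (isoelectronic, higher Z=56 is smaller); Cs⁺ < I⁻ (both 54 e⁻, Z=55>53).
So the order is Zr⁴⁺ < Y³⁺ < La³⁺ < Ba²⁺ < Cs⁺ < I⁻; the 4th-smallest ion is Ba²⁺.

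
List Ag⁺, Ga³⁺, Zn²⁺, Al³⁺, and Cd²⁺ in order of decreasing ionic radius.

Ag⁺ > Cd²⁺ > Zn²⁺ > Ga³⁺ > Al³⁺

First list Z and electron count for each: Al³⁺ (Z=13, 10 e⁻), Ga³⁺ (Z=31, 28 e⁻), Zn²⁺ (Z=30, 28 e⁻), Cd²⁺ (Z=48, 46 e⁻), Ag⁺ (Z=47, 46 e⁻). Al³⁺ < Ga³⁺ (same group, 1 shell fewer); Ga³⁺ < Zn²⁺ (both 28 e⁻, Z=31>30); Zn²⁺ < Cd²⁺ (same group, period 4 vs 5); Cd²⁺ < Ag⁺ (isoelectronic, higher Z=48 is smaller).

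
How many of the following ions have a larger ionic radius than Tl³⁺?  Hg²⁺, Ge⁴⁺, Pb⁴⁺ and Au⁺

2

Ge⁴⁺: 28 e⁻, Z=32, Pb⁴⁺: 78 e⁻, Z=82, Tl³⁺: 78 e⁻, Z=81, Hg²⁺: 78 e⁻, Z=80, Au⁺: 78 e⁻, Z=79. Ge⁴⁺ < Pb⁴⁺ (same group, period 4 vs 6); Pb⁴⁺ < Tl³⁺ (isoelectronic, higher Z=82 is smaller); Tl³⁺ < Hg²⁺ (both 78 e⁻, Z=81>80); Hg²⁺ < Au⁺ (isoelectronic, higher Z=80 is smaller).
Placing each against Tl³⁺: smaller — Ge⁴⁺, Pb⁴⁺; larger — Hg²⁺, Au⁺. Count: 2.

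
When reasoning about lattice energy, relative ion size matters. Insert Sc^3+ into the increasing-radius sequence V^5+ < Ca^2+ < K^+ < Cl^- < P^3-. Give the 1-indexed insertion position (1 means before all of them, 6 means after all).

These species are isoelectronic with 18 electrons. The only difference is the number of protons: V^5+ (Z=23), Sc^3+ (Z=21), Ca^2+ (Z=20), K^+ (Z=19), Cl^- (Z=17), P^3- (Z=15). The strongest nuclear pull (V^5+) gives the smallest ion.
With Sc^3+ included the full order is V^5+ < Sc^3+ < Ca^2+ < K^+ < Cl^- < P^3-, so it takes position 2.

2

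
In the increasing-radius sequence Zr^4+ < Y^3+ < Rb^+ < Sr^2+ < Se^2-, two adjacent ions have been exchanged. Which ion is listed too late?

Compare adjacent ions: Sr^2+ and Rb^+ share 36 electrons; the higher nuclear charge on Sr (Z=38) contracts it more, so Sr^2+ < Rb^+ — yet in this increasing list Rb^+ sits before Sr^2+. Nothing else is reversed, so Sr^2+ should move one place to the left.

Sr^2+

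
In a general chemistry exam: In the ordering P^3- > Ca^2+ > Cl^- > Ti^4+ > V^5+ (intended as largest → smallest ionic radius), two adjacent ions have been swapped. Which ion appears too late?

Cl^-

Compare adjacent ions: both have 18 electrons but Z(Ca)=20 > Z(Cl)=17, so Ca^2+ should be the smaller of the two — yet in this decreasing list Ca^2+ sits before Cl^-. Nothing else is reversed, so Cl^- should move one place to the left.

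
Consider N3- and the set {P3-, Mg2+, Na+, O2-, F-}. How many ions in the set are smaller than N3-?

4

Electron counts and nuclear charges: Mg2+ (Z=12, 10 e⁻), Na+ (Z=11, 10 e⁻), F- (Z=9, 10 e⁻), O2- (Z=8, 10 e⁻), N3- (Z=7, 10 e⁻), P3- (Z=15, 18 e⁻). Mg2+ < Na+ (isoelectronic, higher Z=12 is smaller); Na+ < F- (isoelectronic, higher Z=11 is smaller); F- < O2- (both 10 e⁻, Z=9>8); O2- < N3- (isoelectronic, higher Z=8 is smaller); N3- < P3- (same group, 1 shell fewer).
Placing each against N3-: smaller — Mg2+, Na+, F-, O2-; larger — P3-. So 4 are smaller.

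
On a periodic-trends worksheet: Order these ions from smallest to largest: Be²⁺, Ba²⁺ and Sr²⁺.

All are in the same group with charge +2. Radius grows down the group as n (the outermost shell) increases.

Be²⁺ < Sr²⁺ < Ba²⁺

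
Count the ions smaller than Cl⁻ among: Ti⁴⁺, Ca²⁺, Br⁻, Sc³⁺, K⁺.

Work out protons and electrons: Ti⁴⁺ has 18 e⁻ (Z=22), Sc³⁺ has 18 e⁻ (Z=21), Ca²⁺ has 18 e⁻ (Z=20), K⁺ has 18 e⁻ (Z=19), Cl⁻ has 18 e⁻ (Z=17), Br⁻ has 36 e⁻ (Z=35). Ti⁴⁺ < Sc³⁺ (isoelectronic, higher Z=22 is smaller); Sc³⁺ < Ca²⁺ (isoelectronic, higher Z=21 is smaller); Ca²⁺ < K⁺ (both 18 e⁻, Z=20>19); K⁺ < Cl⁻ (isoelectronic, higher Z=19 is smaller); Cl⁻ < Br⁻ (same group, 1 shell fewer).
Ordering all of them (including Cl⁻) by radius gives Ti⁴⁺ < Sc³⁺ < Ca²⁺ < K⁺ < Cl⁻ < Br⁻. Count: 4.

4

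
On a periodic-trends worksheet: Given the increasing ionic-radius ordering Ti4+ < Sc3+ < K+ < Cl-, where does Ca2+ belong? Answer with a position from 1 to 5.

3

All of these have 18 electrons (isoelectronic). With the same electron cloud, the ion with the most protons pulls it in tightest. Nuclear charges: Ti4+ (Z=22), Sc3+ (Z=21), Ca2+ (Z=20), K+ (Z=19), Cl- (Z=17). Highest Z is smallest.
With Ca2+ included the full order is Ti4+ < Sc3+ < Ca2+ < K+ < Cl-, so it takes position 3.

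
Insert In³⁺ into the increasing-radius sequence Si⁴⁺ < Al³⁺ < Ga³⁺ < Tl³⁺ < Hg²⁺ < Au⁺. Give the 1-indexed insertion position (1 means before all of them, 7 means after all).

4

Work out protons and electrons: Si⁴⁺ (Z=14, 10 e⁻), Al³⁺ (Z=13, 10 e⁻), Ga³⁺ (Z=31, 28 e⁻), In³⁺ (Z=49, 46 e⁻), Tl³⁺ (Z=81, 78 e⁻), Hg²⁺ (Z=80, 78 e⁻), Au⁺ (Z=79, 78 e⁻). Si⁴⁺ < Al³⁺ (isoelectronic, higher Z=14 is smaller); Al³⁺ < Ga³⁺ (same group, period 3 vs 4); Ga³⁺ < In³⁺ (same group, period 4 vs 5); In³⁺ < Tl³⁺ (same group, period 5 vs 6); Tl³⁺ < Hg²⁺ (both 78 e⁻, Z=81>80); Hg²⁺ < Au⁺ (both 78 e⁻, Z=80>79).
The complete sequence is Si⁴⁺ < Al³⁺ < Ga³⁺ < In³⁺ < Tl³⁺ < Hg²⁺ < Au⁺. In³⁺ sits at position 4.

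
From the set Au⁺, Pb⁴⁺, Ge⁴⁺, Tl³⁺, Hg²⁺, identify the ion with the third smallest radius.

Tl³⁺

First list Z and electron count for each: Ge⁴⁺ has 28 e⁻ (Z=32), Pb⁴⁺ has 78 e⁻ (Z=82), Tl³⁺ has 78 e⁻ (Z=81), Hg²⁺ has 78 e⁻ (Z=80), Au⁺ has 78 e⁻ (Z=79). Ge⁴⁺ < Pb⁴⁺ (same group, 2 shells fewer); Pb⁴⁺ < Tl³⁺ (isoelectronic, higher Z=82 is smaller); Tl³⁺ < Hg²⁺ (both 78 e⁻, Z=81>80); Hg²⁺ < Au⁺ (both 78 e⁻, Z=80>79).
Full ascending order: Ge⁴⁺ < Pb⁴⁺ < Tl³⁺ < Hg²⁺ < Au⁺. Counting from the smallest, position 3 is Tl³⁺.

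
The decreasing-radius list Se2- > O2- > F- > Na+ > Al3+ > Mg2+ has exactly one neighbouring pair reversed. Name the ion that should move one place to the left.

Check each adjacent pair. Al3+ and Mg2+ are reversed: they are isoelectronic (10 e⁻) and Al has more protons than Mg (13 vs 12), making Al3+ smaller. No other neighbouring pair contradicts the periodic trends, so Mg2+ is the ion listed too late.

Mg2+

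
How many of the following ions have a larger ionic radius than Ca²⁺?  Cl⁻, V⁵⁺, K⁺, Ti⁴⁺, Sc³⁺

2

Each ion has 18 electrons. The ranking follows nuclear charge in reverse — greater Z gives a smaller radius. V⁵⁺ (Z=23), Ti⁴⁺ (Z=22), Sc³⁺ (Z=21), Ca²⁺ (Z=20), K⁺ (Z=19), Cl⁻ (Z=17).
Overall: V⁵⁺ < Ti⁴⁺ < Sc³⁺ < Ca²⁺ < K⁺ < Cl⁻. Ca²⁺ has 3 below it and 2 above. That's 2.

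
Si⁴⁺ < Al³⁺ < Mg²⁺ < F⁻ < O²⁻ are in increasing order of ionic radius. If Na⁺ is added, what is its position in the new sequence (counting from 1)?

4

Each ion has 10 electrons. The ranking follows nuclear charge in reverse — greater Z gives a smaller radius. Si⁴⁺ (Z=14), Al³⁺ (Z=13), Mg²⁺ (Z=12), Na⁺ (Z=11), F⁻ (Z=9), O²⁻ (Z=8).
Merged order: Si⁴⁺ < Al³⁺ < Mg²⁺ < Na⁺ < F⁻ < O²⁻ — Na⁺ is number 4.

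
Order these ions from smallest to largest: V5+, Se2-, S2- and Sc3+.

Work out protons and electrons: V5+: 18 e⁻, Z=23, Sc3+: 18 e⁻, Z=21, S2-: 18 e⁻, Z=16, Se2-: 36 e⁻, Z=34. V5+ < Sc3+ (isoelectronic, higher Z=23 is smaller); Sc3+ < S2- (isoelectronic, higher Z=21 is smaller); S2- < Se2- (same group, period 3 vs 4).

V5+ < Sc3+ < S2- < Se2-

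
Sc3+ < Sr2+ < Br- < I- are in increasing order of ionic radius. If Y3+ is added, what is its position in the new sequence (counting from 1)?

Sc3+ (Z=21, 18 e⁻), Y3+ (Z=39, 36 e⁻), Sr2+ (Z=38, 36 e⁻), Br- (Z=35, 36 e⁻), I- (Z=53, 54 e⁻). Sc3+ < Y3+ (same group, 1 shell fewer); Y3+ < Sr2+ (isoelectronic, higher Z=39 is smaller); Sr2+ < Br- (isoelectronic, higher Z=38 is smaller); Br- < I- (same group, period 4 vs 5).
Putting Y3+ in gives Sc3+ < Y3+ < Sr2+ < Br- < I-; it lands at slot 2.

2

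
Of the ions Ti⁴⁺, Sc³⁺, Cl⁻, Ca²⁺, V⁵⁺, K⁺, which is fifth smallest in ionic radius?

K⁺

Isoelectronic series (18 e⁻ each). Size is set by nuclear charge: more protons means a smaller ion. V⁵⁺ (Z=23), Ti⁴⁺ (Z=22), Sc³⁺ (Z=21), Ca²⁺ (Z=20), K⁺ (Z=19), Cl⁻ (Z=17).
That gives V⁵⁺ < Ti⁴⁺ < Sc³⁺ < Ca²⁺ < K⁺ < Cl⁻. From the smallest end, number 5 is K⁺.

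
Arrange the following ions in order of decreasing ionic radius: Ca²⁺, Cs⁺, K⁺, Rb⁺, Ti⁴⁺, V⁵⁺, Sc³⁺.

Cs⁺ > Rb⁺ > K⁺ > Ca²⁺ > Sc³⁺ > Ti⁴⁺ > V⁵⁺

First list Z and electron count for each: V⁵⁺: 18 e⁻, Z=23, Ti⁴⁺: 18 e⁻, Z=22, Sc³⁺: 18 e⁻, Z=21, Ca²⁺: 18 e⁻, Z=20, K⁺: 18 e⁻, Z=19, Rb⁺: 36 e⁻, Z=37, Cs⁺: 54 e⁻, Z=55. V⁵⁺ < Ti⁴⁺ (both 18 e⁻, Z=23>22); Ti⁴⁺ < Sc³⁺ (isoelectronic, higher Z=22 is smaller); Sc³⁺ < Ca²⁺ (both 18 e⁻, Z=21>20); Ca²⁺ < K⁺ (both 18 e⁻, Z=20>19); K⁺ < Rb⁺ (same group, 1 shell fewer); Rb⁺ < Cs⁺ (same group, period 5 vs 6).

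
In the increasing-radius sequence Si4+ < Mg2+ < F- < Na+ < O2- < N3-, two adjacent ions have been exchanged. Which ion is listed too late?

Scanning neighbour by neighbour, only F-/Na+ violates a trend: both have 10 electrons but Z(Na)=11 > Z(F)=9, so Na+ should be the smaller of the two. That makes Na+ the one sitting a position late relative to where it belongs.

Na+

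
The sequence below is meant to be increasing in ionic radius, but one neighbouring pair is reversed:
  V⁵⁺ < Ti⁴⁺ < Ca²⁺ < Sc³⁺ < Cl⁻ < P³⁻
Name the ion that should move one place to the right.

Ca²⁺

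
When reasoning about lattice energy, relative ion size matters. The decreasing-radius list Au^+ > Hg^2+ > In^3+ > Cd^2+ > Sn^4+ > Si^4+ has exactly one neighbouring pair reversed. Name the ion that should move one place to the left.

Check each adjacent pair. In^3+ and Cd^2+ are reversed: they are isoelectronic (46 e⁻) and In has more protons than Cd (49 vs 48), making In^3+ smaller. No other neighbouring pair contradicts the periodic trends, so Cd^2+ is the ion listed too late.

Cd^2+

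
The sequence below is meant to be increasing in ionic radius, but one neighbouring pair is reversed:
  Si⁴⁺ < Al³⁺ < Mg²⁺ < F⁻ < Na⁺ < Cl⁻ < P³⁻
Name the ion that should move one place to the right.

The pair F⁻, Na⁺ is the wrong way round — both have 10 electrons but Z(Na)=11 > Z(F)=9, so Na⁺ should be the smaller of the two. All other adjacent pairs agree with periodic trends, so F⁻ is the misplaced ion.

F⁻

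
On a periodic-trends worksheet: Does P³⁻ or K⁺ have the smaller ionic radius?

These species are isoelectronic with 18 electrons. The only difference is the number of protons: K⁺ (Z=19), P³⁻ (Z=15). The strongest nuclear pull (K⁺) gives the smallest ion.

K⁺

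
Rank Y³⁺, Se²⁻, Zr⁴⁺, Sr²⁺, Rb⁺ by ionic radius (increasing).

These species are isoelectronic with 36 electrons. The only difference is the number of protons: Zr⁴⁺ (Z=40), Y³⁺ (Z=39), Sr²⁺ (Z=38), Rb⁺ (Z=37), Se²⁻ (Z=34). The strongest nuclear pull (Zr⁴⁺) gives the smallest ion.

Zr⁴⁺ < Y³⁺ < Sr²⁺ < Rb⁺ < Se²⁻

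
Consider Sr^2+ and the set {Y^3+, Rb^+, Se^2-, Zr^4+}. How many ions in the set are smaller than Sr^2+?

These species are isoelectronic with 36 electrons. The only difference is the number of protons: Zr^4+ (Z=40), Y^3+ (Z=39), Sr^2+ (Z=38), Rb^+ (Z=37), Se^2- (Z=34). The strongest nuclear pull (Zr^4+) gives the smallest ion.
Ordering all of them (including Sr^2+) by radius gives Zr^4+ < Y^3+ < Sr^2+ < Rb^+ < Se^2-. That's 2.

2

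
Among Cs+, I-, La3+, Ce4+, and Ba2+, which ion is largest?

I-

Isoelectronic series (54 e⁻ each). Size is set by nuclear charge: more protons means a smaller ion. Ce4+ (Z=58), La3+ (Z=57), Ba2+ (Z=56), Cs+ (Z=55), I- (Z=53).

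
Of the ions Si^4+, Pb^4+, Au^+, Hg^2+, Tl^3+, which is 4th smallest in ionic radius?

Si^4+ (Z=14, 10 e⁻), Pb^4+ (Z=82, 78 e⁻), Tl^3+ (Z=81, 78 e⁻), Hg^2+ (Z=80, 78 e⁻), Au^+ (Z=79, 78 e⁻). Si^4+ < Pb^4+ (same group, 3 shells fewer); Pb^4+ < Tl^3+ (isoelectronic, higher Z=82 is smaller); Tl^3+ < Hg^2+ (both 78 e⁻, Z=81>80); Hg^2+ < Au^+ (isoelectronic, higher Z=80 is smaller).
Full ascending order: Si^4+ < Pb^4+ < Tl^3+ < Hg^2+ < Au^+. Counting from the smallest, position 4 is Hg^2+.

Hg^2+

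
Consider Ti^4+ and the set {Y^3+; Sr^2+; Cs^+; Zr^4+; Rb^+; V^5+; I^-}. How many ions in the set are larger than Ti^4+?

V^5+ (Z=23, 18 e⁻), Ti^4+ (Z=22, 18 e⁻), Zr^4+ (Z=40, 36 e⁻), Y^3+ (Z=39, 36 e⁻), Sr^2+ (Z=38, 36 e⁻), Rb^+ (Z=37, 36 e⁻), Cs^+ (Z=55, 54 e⁻), I^- (Z=53, 54 e⁻). V^5+ < Ti^4+ (isoelectronic, higher Z=23 is smaller); Ti^4+ < Zr^4+ (same group, period 4 vs 5); Zr^4+ < Y^3+ (both 36 e⁻, Z=40>39); Y^3+ < Sr^2+ (isoelectronic, higher Z=39 is smaller); Sr^2+ < Rb^+ (both 36 e⁻, Z=38>37); Rb^+ < Cs^+ (same group, 1 shell fewer); Cs^+ < I^- (isoelectronic, higher Z=55 is smaller).
Relative to Ti^4+, the ions that are larger are Zr^4+, Y^3+, Sr^2+, Rb^+, Cs^+, I^-. Count: 6.

6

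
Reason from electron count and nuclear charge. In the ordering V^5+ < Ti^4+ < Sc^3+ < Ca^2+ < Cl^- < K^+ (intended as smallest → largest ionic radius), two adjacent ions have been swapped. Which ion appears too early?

Check each adjacent pair. Cl^- and K^+ are reversed: they are isoelectronic (18 e⁻) and K has more protons than Cl (19 vs 17), making K^+ smaller. No other neighbouring pair contradicts the periodic trends, so Cl^- is the ion listed too early.

Cl^-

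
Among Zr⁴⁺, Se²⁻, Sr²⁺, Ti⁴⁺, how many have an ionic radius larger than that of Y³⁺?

First list Z and electron count for each: Ti⁴⁺: 18 e⁻, Z=22, Zr⁴⁺: 36 e⁻, Z=40, Y³⁺: 36 e⁻, Z=39, Sr²⁺: 36 e⁻, Z=38, Se²⁻: 36 e⁻, Z=34. Ti⁴⁺ < Zr⁴⁺ (same group, 1 shell fewer); Zr⁴⁺ < Y³⁺ (both 36 e⁻, Z=40>39); Y³⁺ < Sr²⁺ (isoelectronic, higher Z=39 is smaller); Sr²⁺ < Se²⁻ (both 36 e⁻, Z=38>34).
Placing each against Y³⁺: smaller — Ti⁴⁺, Zr⁴⁺; larger — Sr²⁺, Se²⁻. That's 2.

2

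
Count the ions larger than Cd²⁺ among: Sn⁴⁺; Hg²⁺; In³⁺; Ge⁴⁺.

1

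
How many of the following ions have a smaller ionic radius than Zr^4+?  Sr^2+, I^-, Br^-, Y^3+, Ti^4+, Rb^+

First list Z and electron count for each: Ti^4+ (Z=22, 18 e⁻), Zr^4+ (Z=40, 36 e⁻), Y^3+ (Z=39, 36 e⁻), Sr^2+ (Z=38, 36 e⁻), Rb^+ (Z=37, 36 e⁻), Br^- (Z=35, 36 e⁻), I^- (Z=53, 54 e⁻). Ti^4+ < Zr^4+ (same group, period 4 vs 5); Zr^4+ < Y^3+ (both 36 e⁻, Z=40>39); Y^3+ < Sr^2+ (isoelectronic, higher Z=39 is smaller); Sr^2+ < Rb^+ (isoelectronic, higher Z=38 is smaller); Rb^+ < Br^- (both 36 e⁻, Z=37>35); Br^- < I^- (same group, 1 shell fewer).
Relative to Zr^4+, the ions that are smaller are Ti^4+. Count: 1.

1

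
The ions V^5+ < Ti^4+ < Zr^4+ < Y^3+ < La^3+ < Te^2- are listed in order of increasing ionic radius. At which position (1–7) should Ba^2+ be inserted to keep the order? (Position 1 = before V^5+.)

Tabulating Z and e⁻: V^5+ has 18 e⁻ (Z=23), Ti^4+ has 18 e⁻ (Z=22), Zr^4+ has 36 e⁻ (Z=40), Y^3+ has 36 e⁻ (Z=39), La^3+ has 54 e⁻ (Z=57), Ba^2+ has 54 e⁻ (Z=56), Te^2- has 54 e⁻ (Z=52). V^5+ < Ti^4+ (both 18 e⁻, Z=23>22); Ti^4+ < Zr^4+ (same group, period 4 vs 5); Zr^4+ < Y^3+ (isoelectronic, higher Z=40 is smaller); Y^3+ < La^3+ (same group, 1 shell fewer); La^3+ < Ba^2+ (isoelectronic, higher Z=57 is smaller); Ba^2+ < Te^2- (both 54 e⁻, Z=56>52).
With Ba^2+ included the full order is V^5+ < Ti^4+ < Zr^4+ < Y^3+ < La^3+ < Ba^2+ < Te^2-, so it takes position 6.

6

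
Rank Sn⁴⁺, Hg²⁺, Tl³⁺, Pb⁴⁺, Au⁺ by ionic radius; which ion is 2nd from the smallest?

Electron counts and nuclear charges: Sn⁴⁺ (Z=50, 46 e⁻), Pb⁴⁺ (Z=82, 78 e⁻), Tl³⁺ (Z=81, 78 e⁻), Hg²⁺ (Z=80, 78 e⁻), Au⁺ (Z=79, 78 e⁻). Sn⁴⁺ < Pb⁴⁺ (same group, 1 shell fewer); Pb⁴⁺ < Tl³⁺ (both 78 e⁻, Z=82>81); Tl³⁺ < Hg²⁺ (isoelectronic, higher Z=81 is smaller); Hg²⁺ < Au⁺ (isoelectronic, higher Z=80 is smaller).
So the order is Sn⁴⁺ < Pb⁴⁺ < Tl³⁺ < Hg²⁺ < Au⁺; the 2nd-smallest ion is Pb⁴⁺.

Pb⁴⁺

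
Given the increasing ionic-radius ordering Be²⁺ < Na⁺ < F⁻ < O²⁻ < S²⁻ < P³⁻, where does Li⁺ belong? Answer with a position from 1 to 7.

2

First list Z and electron count for each: Be²⁺ has 2 e⁻ (Z=4), Li⁺ has 2 e⁻ (Z=3), Na⁺ has 10 e⁻ (Z=11), F⁻ has 10 e⁻ (Z=9), O²⁻ has 10 e⁻ (Z=8), S²⁻ has 18 e⁻ (Z=16), P³⁻ has 18 e⁻ (Z=15). Be²⁺ < Li⁺ (both 2 e⁻, Z=4>3); Li⁺ < Na⁺ (same group, 1 shell fewer); Na⁺ < F⁻ (isoelectronic, higher Z=11 is smaller); F⁻ < O²⁻ (isoelectronic, higher Z=9 is smaller); O²⁻ < S²⁻ (same group, 1 shell fewer); S²⁻ < P³⁻ (isoelectronic, higher Z=16 is smaller).
With Li⁺ included the full order is Be²⁺ < Li⁺ < Na⁺ < F⁻ < O²⁻ < S²⁻ < P³⁻, so it takes position 2.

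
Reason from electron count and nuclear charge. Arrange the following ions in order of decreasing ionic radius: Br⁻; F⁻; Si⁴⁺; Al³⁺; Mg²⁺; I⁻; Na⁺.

Work out protons and electrons: Si⁴⁺ has 10 e⁻ (Z=14), Al³⁺ has 10 e⁻ (Z=13), Mg²⁺ has 10 e⁻ (Z=12), Na⁺ has 10 e⁻ (Z=11), F⁻ has 10 e⁻ (Z=9), Br⁻ has 36 e⁻ (Z=35), I⁻ has 54 e⁻ (Z=53). Si⁴⁺ < Al³⁺ (both 10 e⁻, Z=14>13); Al³⁺ < Mg²⁺ (both 10 e⁻, Z=13>12); Mg²⁺ < Na⁺ (isoelectronic, higher Z=12 is smaller); Na⁺ < F⁻ (isoelectronic, higher Z=11 is smaller); F⁻ < Br⁻ (same group, 2 shells fewer); Br⁻ < I⁻ (same group, period 4 vs 5).

I⁻ > Br⁻ > F⁻ > Na⁺ > Mg²⁺ > Al³⁺ > Si⁴⁺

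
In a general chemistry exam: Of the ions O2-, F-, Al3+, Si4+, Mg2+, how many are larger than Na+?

Each ion has 10 electrons. The ranking follows nuclear charge in reverse — greater Z gives a smaller radius. Si4+ (Z=14), Al3+ (Z=13), Mg2+ (Z=12), Na+ (Z=11), F- (Z=9), O2- (Z=8).
Ordering all of them (including Na+) by radius gives Si4+ < Al3+ < Mg2+ < Na+ < F- < O2-. So 2 are larger.

2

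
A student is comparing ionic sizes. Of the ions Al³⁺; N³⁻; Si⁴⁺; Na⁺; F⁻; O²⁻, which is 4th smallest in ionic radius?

F⁻

Isoelectronic series (10 e⁻ each). Size is set by nuclear charge: more protons means a smaller ion. Si⁴⁺ (Z=14), Al³⁺ (Z=13), Na⁺ (Z=11), F⁻ (Z=9), O²⁻ (Z=8), N³⁻ (Z=7).
That gives Si⁴⁺ < Al³⁺ < Na⁺ < F⁻ < O²⁻ < N³⁻. From the smallest end, number 4 is F⁻.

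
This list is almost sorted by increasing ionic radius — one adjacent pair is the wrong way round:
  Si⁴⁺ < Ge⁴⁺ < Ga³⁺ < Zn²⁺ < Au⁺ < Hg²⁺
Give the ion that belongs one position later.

Au⁺

The pair Au⁺, Hg²⁺ is the wrong way round — Hg²⁺ and Au⁺ share 78 electrons; the higher nuclear charge on Hg (Z=80) contracts it more, so Hg²⁺ < Au⁺. All other adjacent pairs agree with periodic trends, so Au⁺ is the misplaced ion.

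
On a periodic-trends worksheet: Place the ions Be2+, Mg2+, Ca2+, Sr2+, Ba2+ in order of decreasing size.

Ba2+ > Sr2+ > Ca2+ > Mg2+ > Be2+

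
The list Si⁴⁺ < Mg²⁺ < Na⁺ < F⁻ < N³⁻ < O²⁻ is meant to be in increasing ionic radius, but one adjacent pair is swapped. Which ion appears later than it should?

O²⁻

Scanning neighbour by neighbour, only N³⁻/O²⁻ violates a trend: both have 10 electrons but Z(O)=8 > Z(N)=7, so O²⁻ should be the smaller of the two. That makes O²⁻ the one sitting a position late relative to where it belongs.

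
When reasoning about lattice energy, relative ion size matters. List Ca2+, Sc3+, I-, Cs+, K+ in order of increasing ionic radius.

Sc3+ < Ca2+ < K+ < Cs+ < I-

Sc3+ (Z=21, 18 e⁻), Ca2+ (Z=20, 18 e⁻), K+ (Z=19, 18 e⁻), Cs+ (Z=55, 54 e⁻), I- (Z=53, 54 e⁻). Sc3+ < Ca2+ (isoelectronic, higher Z=21 is smaller); Ca2+ < K+ (both 18 e⁻, Z=20>19); K+ < Cs+ (same group, period 4 vs 6); Cs+ < I- (isoelectronic, higher Z=55 is smaller).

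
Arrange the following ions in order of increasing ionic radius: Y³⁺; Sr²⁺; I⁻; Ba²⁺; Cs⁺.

Y³⁺ < Sr²⁺ < Ba²⁺ < Cs⁺ < I⁻

Tabulating Z and e⁻: Y³⁺ has 36 e⁻ (Z=39), Sr²⁺ has 36 e⁻ (Z=38), Ba²⁺ has 54 e⁻ (Z=56), Cs⁺ has 54 e⁻ (Z=55), I⁻ has 54 e⁻ (Z=53). Y³⁺ < Sr²⁺ (both 36 e⁻, Z=39>38); Sr²⁺ < Ba²⁺ (same group, 1 shell fewer); Ba²⁺ < Cs⁺ (both 54 e⁻, Z=56>55); Cs⁺ < I⁻ (isoelectronic, higher Z=55 is smaller).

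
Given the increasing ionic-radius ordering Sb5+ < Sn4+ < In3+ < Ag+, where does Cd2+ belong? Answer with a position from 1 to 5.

Each ion has 46 electrons. The ranking follows nuclear charge in reverse — greater Z gives a smaller radius. Sb5+ (Z=51), Sn4+ (Z=50), In3+ (Z=49), Cd2+ (Z=48), Ag+ (Z=47).
With Cd2+ included the full order is Sb5+ < Sn4+ < In3+ < Cd2+ < Ag+, so it takes position 4.

4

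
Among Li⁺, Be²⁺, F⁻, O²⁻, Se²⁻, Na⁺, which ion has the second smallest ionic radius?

Li⁺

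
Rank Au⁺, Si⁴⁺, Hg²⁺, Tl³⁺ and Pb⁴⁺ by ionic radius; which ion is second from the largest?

Hg²⁺

Electron counts and nuclear charges: Si⁴⁺ has 10 e⁻ (Z=14), Pb⁴⁺ has 78 e⁻ (Z=82), Tl³⁺ has 78 e⁻ (Z=81), Hg²⁺ has 78 e⁻ (Z=80), Au⁺ has 78 e⁻ (Z=79). Si⁴⁺ < Pb⁴⁺ (same group, period 3 vs 6); Pb⁴⁺ < Tl³⁺ (isoelectronic, higher Z=82 is smaller); Tl³⁺ < Hg²⁺ (both 78 e⁻, Z=81>80); Hg²⁺ < Au⁺ (isoelectronic, higher Z=80 is smaller).
That gives Si⁴⁺ < Pb⁴⁺ < Tl³⁺ < Hg²⁺ < Au⁺. From the largest end, number 2 is Hg²⁺.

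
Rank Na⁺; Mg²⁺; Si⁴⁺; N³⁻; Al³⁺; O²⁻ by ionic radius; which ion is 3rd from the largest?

Na⁺

Isoelectronic series (10 e⁻ each). Size is set by nuclear charge: more protons means a smaller ion. Si⁴⁺ (Z=14), Al³⁺ (Z=13), Mg²⁺ (Z=12), Na⁺ (Z=11), O²⁻ (Z=8), N³⁻ (Z=7).
Full ascending order: Si⁴⁺ < Al³⁺ < Mg²⁺ < Na⁺ < O²⁻ < N³⁻. Counting from the largest, position 3 is Na⁺.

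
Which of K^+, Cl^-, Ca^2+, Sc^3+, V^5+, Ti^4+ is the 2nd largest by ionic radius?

Each ion has 18 electrons. The ranking follows nuclear charge in reverse — greater Z gives a smaller radius. V^5+ (Z=23), Ti^4+ (Z=22), Sc^3+ (Z=21), Ca^2+ (Z=20), K^+ (Z=19), Cl^- (Z=17).
So the order is V^5+ < Ti^4+ < Sc^3+ < Ca^2+ < K^+ < Cl^-; the 2nd-largest ion is K^+.

K^+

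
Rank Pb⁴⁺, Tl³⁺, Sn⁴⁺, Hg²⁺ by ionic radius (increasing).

Sn⁴⁺ < Pb⁴⁺ < Tl³⁺ < Hg²⁺

Tabulating Z and e⁻: Sn⁴⁺ (Z=50, 46 e⁻), Pb⁴⁺ (Z=82, 78 e⁻), Tl³⁺ (Z=81, 78 e⁻), Hg²⁺ (Z=80, 78 e⁻). Sn⁴⁺ < Pb⁴⁺ (same group, period 5 vs 6); Pb⁴⁺ < Tl³⁺ (both 78 e⁻, Z=82>81); Tl³⁺ < Hg²⁺ (both 78 e⁻, Z=81>80).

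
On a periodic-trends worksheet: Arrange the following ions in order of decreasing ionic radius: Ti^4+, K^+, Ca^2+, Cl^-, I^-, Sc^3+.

I^- > Cl^- > K^+ > Ca^2+ > Sc^3+ > Ti^4+

Work out protons and electrons: Ti^4+ (Z=22, 18 e⁻), Sc^3+ (Z=21, 18 e⁻), Ca^2+ (Z=20, 18 e⁻), K^+ (Z=19, 18 e⁻), Cl^- (Z=17, 18 e⁻), I^- (Z=53, 54 e⁻). Ti^4+ < Sc^3+ (isoelectronic, higher Z=22 is smaller); Sc^3+ < Ca^2+ (isoelectronic, higher Z=21 is smaller); Ca^2+ < K^+ (both 18 e⁻, Z=20>19); K^+ < Cl^- (isoelectronic, higher Z=19 is smaller); Cl^- < I^- (same group, period 3 vs 5).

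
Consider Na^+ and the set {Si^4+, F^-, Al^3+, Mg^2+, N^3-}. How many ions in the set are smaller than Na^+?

Each ion has 10 electrons. The ranking follows nuclear charge in reverse — greater Z gives a smaller radius. Si^4+ (Z=14), Al^3+ (Z=13), Mg^2+ (Z=12), Na^+ (Z=11), F^- (Z=9), N^3- (Z=7).
Ordering all of them (including Na^+) by radius gives Si^4+ < Al^3+ < Mg^2+ < Na^+ < F^- < N^3-. That's 3.

3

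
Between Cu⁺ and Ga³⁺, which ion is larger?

Each ion has 28 electrons. The ranking follows nuclear charge in reverse — greater Z gives a smaller radius. Ga³⁺ (Z=31), Cu⁺ (Z=29).

Cu⁺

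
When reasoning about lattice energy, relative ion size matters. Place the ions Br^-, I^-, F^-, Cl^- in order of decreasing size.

All are in the same group with charge -1. Radius grows down the group as n (the outermost shell) increases.

I^- > Br^- > Cl^- > F^-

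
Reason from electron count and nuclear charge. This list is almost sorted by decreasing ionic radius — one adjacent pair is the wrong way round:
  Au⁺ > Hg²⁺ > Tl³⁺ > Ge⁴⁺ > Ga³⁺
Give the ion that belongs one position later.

Ge⁴⁺

The pair Ge⁴⁺, Ga³⁺ is the wrong way round — Ge⁴⁺ and Ga³⁺ share 28 electrons; the higher nuclear charge on Ge (Z=32) contracts it more, so Ge⁴⁺ < Ga³⁺. All other adjacent pairs agree with periodic trends, so Ge⁴⁺ is the misplaced ion.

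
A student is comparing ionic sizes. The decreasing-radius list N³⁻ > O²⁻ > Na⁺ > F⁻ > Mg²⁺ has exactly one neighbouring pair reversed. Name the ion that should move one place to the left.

Scanning neighbour by neighbour, only Na⁺/F⁻ violates a trend: Na⁺ and F⁻ share 10 electrons; the higher nuclear charge on Na (Z=11) contracts it more, so Na⁺ < F⁻. That makes F⁻ the one sitting a position late relative to where it belongs.

F⁻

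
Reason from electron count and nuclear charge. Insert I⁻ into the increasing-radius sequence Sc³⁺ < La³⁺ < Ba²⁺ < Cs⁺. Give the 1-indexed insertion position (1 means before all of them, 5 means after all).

Work out protons and electrons: Sc³⁺ has 18 e⁻ (Z=21), La³⁺ has 54 e⁻ (Z=57), Ba²⁺ has 54 e⁻ (Z=56), Cs⁺ has 54 e⁻ (Z=55), I⁻ has 54 e⁻ (Z=53). Sc³⁺ < La³⁺ (same group, 2 shells fewer); La³⁺ < Ba²⁺ (both 54 e⁻, Z=57>56); Ba²⁺ < Cs⁺ (isoelectronic, higher Z=56 is smaller); Cs⁺ < I⁻ (isoelectronic, higher Z=55 is smaller).
Putting I⁻ in gives Sc³⁺ < La³⁺ < Ba²⁺ < Cs⁺ < I⁻; it lands at slot 5.

5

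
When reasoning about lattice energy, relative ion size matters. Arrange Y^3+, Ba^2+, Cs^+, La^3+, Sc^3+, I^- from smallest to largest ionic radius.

Sc^3+ < Y^3+ < La^3+ < Ba^2+ < Cs^+ < I^-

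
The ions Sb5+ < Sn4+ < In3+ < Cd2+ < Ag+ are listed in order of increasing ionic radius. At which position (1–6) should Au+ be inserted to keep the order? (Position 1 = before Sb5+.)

6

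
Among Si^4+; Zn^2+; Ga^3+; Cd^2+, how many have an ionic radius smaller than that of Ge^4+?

1

First list Z and electron count for each: Si^4+: 10 e⁻, Z=14, Ge^4+: 28 e⁻, Z=32, Ga^3+: 28 e⁻, Z=31, Zn^2+: 28 e⁻, Z=30, Cd^2+: 46 e⁻, Z=48. Si^4+ < Ge^4+ (same group, 1 shell fewer); Ge^4+ < Ga^3+ (isoelectronic, higher Z=32 is smaller); Ga^3+ < Zn^2+ (both 28 e⁻, Z=31>30); Zn^2+ < Cd^2+ (same group, 1 shell fewer).
Ordering all of them (including Ge^4+) by radius gives Si^4+ < Ge^4+ < Ga^3+ < Zn^2+ < Cd^2+. That's 1.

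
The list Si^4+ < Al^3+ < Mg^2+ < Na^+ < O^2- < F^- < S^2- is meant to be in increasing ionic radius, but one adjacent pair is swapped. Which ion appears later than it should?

F^-

The pair O^2-, F^- is the wrong way round — both have 10 electrons but Z(F)=9 > Z(O)=8, so F^- should be the smaller of the two. All other adjacent pairs agree with periodic trends, so F^- is the misplaced ion.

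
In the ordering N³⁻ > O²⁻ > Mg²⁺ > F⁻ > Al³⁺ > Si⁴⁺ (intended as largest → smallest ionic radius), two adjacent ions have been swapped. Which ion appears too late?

F⁻

Check each adjacent pair. Mg²⁺ and F⁻ are reversed: both have 10 electrons but Z(Mg)=12 > Z(F)=9, so Mg²⁺ should be the smaller of the two. No other neighbouring pair contradicts the periodic trends, so F⁻ is the ion listed too late.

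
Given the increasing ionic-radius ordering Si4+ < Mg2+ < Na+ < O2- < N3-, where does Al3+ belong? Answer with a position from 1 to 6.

2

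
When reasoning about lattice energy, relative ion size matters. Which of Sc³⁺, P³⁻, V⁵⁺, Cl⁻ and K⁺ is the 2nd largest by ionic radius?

Cl⁻

These species are isoelectronic with 18 electrons. The only difference is the number of protons: V⁵⁺ (Z=23), Sc³⁺ (Z=21), K⁺ (Z=19), Cl⁻ (Z=17), P³⁻ (Z=15). The strongest nuclear pull (V⁵⁺) gives the smallest ion.
That gives V⁵⁺ < Sc³⁺ < K⁺ < Cl⁻ < P³⁻. From the largest end, number 2 is Cl⁻.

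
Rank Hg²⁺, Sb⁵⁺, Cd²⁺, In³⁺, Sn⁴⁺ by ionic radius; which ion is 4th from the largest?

Sn⁴⁺

Tabulating Z and e⁻: Sb⁵⁺ has 46 e⁻ (Z=51), Sn⁴⁺ has 46 e⁻ (Z=50), In³⁺ has 46 e⁻ (Z=49), Cd²⁺ has 46 e⁻ (Z=48), Hg²⁺ has 78 e⁻ (Z=80). Sb⁵⁺ < Sn⁴⁺ (isoelectronic, higher Z=51 is smaller); Sn⁴⁺ < In³⁺ (isoelectronic, higher Z=50 is smaller); In³⁺ < Cd²⁺ (isoelectronic, higher Z=49 is smaller); Cd²⁺ < Hg²⁺ (same group, period 5 vs 6).
Ordering: Sb⁵⁺ < Sn⁴⁺ < In³⁺ < Cd²⁺ < Hg²⁺. The 4th largest is Sn⁴⁺.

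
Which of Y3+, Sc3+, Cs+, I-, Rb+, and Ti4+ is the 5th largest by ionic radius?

Sc3+

Ti4+: 18 e⁻, Z=22, Sc3+: 18 e⁻, Z=21, Y3+: 36 e⁻, Z=39, Rb+: 36 e⁻, Z=37, Cs+: 54 e⁻, Z=55, I-: 54 e⁻, Z=53. Ti4+ < Sc3+ (isoelectronic, higher Z=22 is smaller); Sc3+ < Y3+ (same group, 1 shell fewer); Y3+ < Rb+ (both 36 e⁻, Z=39>37); Rb+ < Cs+ (same group, 1 shell fewer); Cs+ < I- (both 54 e⁻, Z=55>53).
That gives Ti4+ < Sc3+ < Y3+ < Rb+ < Cs+ < I-. From the largest end, number 5 is Sc3+.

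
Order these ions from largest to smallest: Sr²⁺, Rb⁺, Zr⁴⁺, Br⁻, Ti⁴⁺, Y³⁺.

Tabulating Z and e⁻: Ti⁴⁺ has 18 e⁻ (Z=22), Zr⁴⁺ has 36 e⁻ (Z=40), Y³⁺ has 36 e⁻ (Z=39), Sr²⁺ has 36 e⁻ (Z=38), Rb⁺ has 36 e⁻ (Z=37), Br⁻ has 36 e⁻ (Z=35). Ti⁴⁺ < Zr⁴⁺ (same group, period 4 vs 5); Zr⁴⁺ < Y³⁺ (both 36 e⁻, Z=40>39); Y³⁺ < Sr²⁺ (isoelectronic, higher Z=39 is smaller); Sr²⁺ < Rb⁺ (isoelectronic, higher Z=38 is smaller); Rb⁺ < Br⁻ (both 36 e⁻, Z=37>35).

Br⁻ > Rb⁺ > Sr²⁺ > Y³⁺ > Zr⁴⁺ > Ti⁴⁺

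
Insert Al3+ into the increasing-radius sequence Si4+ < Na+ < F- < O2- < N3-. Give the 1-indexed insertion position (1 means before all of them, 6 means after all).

2

All of these have 10 electrons (isoelectronic). With the same electron cloud, the ion with the most protons pulls it in tightest. Nuclear charges: Si4+ (Z=14), Al3+ (Z=13), Na+ (Z=11), F- (Z=9), O2- (Z=8), N3- (Z=7). Highest Z is smallest.
With Al3+ included the full order is Si4+ < Al3+ < Na+ < F- < O2- < N3-, so it takes position 2.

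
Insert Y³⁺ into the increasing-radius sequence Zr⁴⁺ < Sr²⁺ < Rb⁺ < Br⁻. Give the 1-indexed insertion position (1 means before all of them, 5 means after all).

2

Each ion has 36 electrons. The ranking follows nuclear charge in reverse — greater Z gives a smaller radius. Zr⁴⁺ (Z=40), Y³⁺ (Z=39), Sr²⁺ (Z=38), Rb⁺ (Z=37), Br⁻ (Z=35).
With Y³⁺ included the full order is Zr⁴⁺ < Y³⁺ < Sr²⁺ < Rb⁺ < Br⁻, so it takes position 2.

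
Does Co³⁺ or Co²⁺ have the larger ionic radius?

Co²⁺

Same element, different charge: the more highly charged cation has fewer electrons and a greater effective nuclear charge per electron, making Co³⁺ the smallest.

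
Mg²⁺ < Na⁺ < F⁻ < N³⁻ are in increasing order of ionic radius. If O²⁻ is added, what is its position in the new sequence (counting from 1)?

4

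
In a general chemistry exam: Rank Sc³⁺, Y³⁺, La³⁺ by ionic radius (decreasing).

La³⁺ > Y³⁺ > Sc³⁺

Same group, same charge. Going down the group adds an extra shell of electrons, so the ion gets larger: Sc³⁺ is highest in the group and smallest.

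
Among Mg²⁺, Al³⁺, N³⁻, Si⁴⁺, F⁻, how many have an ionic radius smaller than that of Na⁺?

3

All of these have 10 electrons (isoelectronic). With the same electron cloud, the ion with the most protons pulls it in tightest. Nuclear charges: Si⁴⁺ (Z=14), Al³⁺ (Z=13), Mg²⁺ (Z=12), Na⁺ (Z=11), F⁻ (Z=9), N³⁻ (Z=7). Highest Z is smallest.
Ordering all of them (including Na⁺) by radius gives Si⁴⁺ < Al³⁺ < Mg²⁺ < Na⁺ < F⁻ < N³⁻. So 3 are smaller.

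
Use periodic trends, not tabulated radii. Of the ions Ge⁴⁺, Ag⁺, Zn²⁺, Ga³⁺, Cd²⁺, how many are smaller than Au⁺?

5

Electron counts and nuclear charges: Ge⁴⁺ (Z=32, 28 e⁻), Ga³⁺ (Z=31, 28 e⁻), Zn²⁺ (Z=30, 28 e⁻), Cd²⁺ (Z=48, 46 e⁻), Ag⁺ (Z=47, 46 e⁻), Au⁺ (Z=79, 78 e⁻). Ge⁴⁺ < Ga³⁺ (isoelectronic, higher Z=32 is smaller); Ga³⁺ < Zn²⁺ (both 28 e⁻, Z=31>30); Zn²⁺ < Cd²⁺ (same group, period 4 vs 5); Cd²⁺ < Ag⁺ (isoelectronic, higher Z=48 is smaller); Ag⁺ < Au⁺ (same group, period 5 vs 6).
Relative to Au⁺, the ions that are smaller are Ge⁴⁺, Ga³⁺, Zn²⁺, Cd²⁺, Ag⁺. So 5 are smaller.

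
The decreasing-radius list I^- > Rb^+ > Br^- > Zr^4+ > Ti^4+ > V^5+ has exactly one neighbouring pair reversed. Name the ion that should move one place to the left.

The pair Rb^+, Br^- is the wrong way round — both have 36 electrons but Z(Rb)=37 > Z(Br)=35, so Rb^+ should be the smaller of the two. All other adjacent pairs agree with periodic trends, so Br^- is the misplaced ion.

Br^-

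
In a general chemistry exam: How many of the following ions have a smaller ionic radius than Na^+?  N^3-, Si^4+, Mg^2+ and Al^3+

3

Each ion has 10 electrons. The ranking follows nuclear charge in reverse — greater Z gives a smaller radius. Si^4+ (Z=14), Al^3+ (Z=13), Mg^2+ (Z=12), Na^+ (Z=11), N^3- (Z=7).
Placing each against Na^+: smaller — Si^4+, Al^3+, Mg^2+; larger — N^3-. That's 3.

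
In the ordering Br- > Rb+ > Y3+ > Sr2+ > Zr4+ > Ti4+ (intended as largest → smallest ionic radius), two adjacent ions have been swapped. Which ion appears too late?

Sr2+

Check each adjacent pair. Y3+ and Sr2+ are reversed: they are isoelectronic (36 e⁻) and Y has more protons than Sr (39 vs 38), making Y3+ smaller. No other neighbouring pair contradicts the periodic trends, so Sr2+ is the ion listed too late.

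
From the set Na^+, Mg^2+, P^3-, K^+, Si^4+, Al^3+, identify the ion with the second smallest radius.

Electron counts and nuclear charges: Si^4+ (Z=14, 10 e⁻), Al^3+ (Z=13, 10 e⁻), Mg^2+ (Z=12, 10 e⁻), Na^+ (Z=11, 10 e⁻), K^+ (Z=19, 18 e⁻), P^3- (Z=15, 18 e⁻). Si^4+ < Al^3+ (isoelectronic, higher Z=14 is smaller); Al^3+ < Mg^2+ (isoelectronic, higher Z=13 is smaller); Mg^2+ < Na^+ (both 10 e⁻, Z=12>11); Na^+ < K^+ (same group, period 3 vs 4); K^+ < P^3- (isoelectronic, higher Z=19 is smaller).
Ordering: Si^4+ < Al^3+ < Mg^2+ < Na^+ < K^+ < P^3-. The second smallest is Al^3+.

Al^3+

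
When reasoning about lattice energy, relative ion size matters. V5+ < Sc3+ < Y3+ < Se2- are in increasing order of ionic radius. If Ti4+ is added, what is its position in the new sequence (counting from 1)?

Work out protons and electrons: V5+ has 18 e⁻ (Z=23), Ti4+ has 18 e⁻ (Z=22), Sc3+ has 18 e⁻ (Z=21), Y3+ has 36 e⁻ (Z=39), Se2- has 36 e⁻ (Z=34). V5+ < Ti4+ (isoelectronic, higher Z=23 is smaller); Ti4+ < Sc3+ (both 18 e⁻, Z=22>21); Sc3+ < Y3+ (same group, period 4 vs 5); Y3+ < Se2- (isoelectronic, higher Z=39 is smaller).
Merged order: V5+ < Ti4+ < Sc3+ < Y3+ < Se2- — Ti4+ is number 2.

2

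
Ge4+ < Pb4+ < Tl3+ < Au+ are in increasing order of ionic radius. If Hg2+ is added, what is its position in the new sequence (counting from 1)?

4

First list Z and electron count for each: Ge4+: 28 e⁻, Z=32, Pb4+: 78 e⁻, Z=82, Tl3+: 78 e⁻, Z=81, Hg2+: 78 e⁻, Z=80, Au+: 78 e⁻, Z=79. Ge4+ < Pb4+ (same group, 2 shells fewer); Pb4+ < Tl3+ (both 78 e⁻, Z=82>81); Tl3+ < Hg2+ (isoelectronic, higher Z=81 is smaller); Hg2+ < Au+ (isoelectronic, higher Z=80 is smaller).
The complete sequence is Ge4+ < Pb4+ < Tl3+ < Hg2+ < Au+. Hg2+ sits at position 4.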